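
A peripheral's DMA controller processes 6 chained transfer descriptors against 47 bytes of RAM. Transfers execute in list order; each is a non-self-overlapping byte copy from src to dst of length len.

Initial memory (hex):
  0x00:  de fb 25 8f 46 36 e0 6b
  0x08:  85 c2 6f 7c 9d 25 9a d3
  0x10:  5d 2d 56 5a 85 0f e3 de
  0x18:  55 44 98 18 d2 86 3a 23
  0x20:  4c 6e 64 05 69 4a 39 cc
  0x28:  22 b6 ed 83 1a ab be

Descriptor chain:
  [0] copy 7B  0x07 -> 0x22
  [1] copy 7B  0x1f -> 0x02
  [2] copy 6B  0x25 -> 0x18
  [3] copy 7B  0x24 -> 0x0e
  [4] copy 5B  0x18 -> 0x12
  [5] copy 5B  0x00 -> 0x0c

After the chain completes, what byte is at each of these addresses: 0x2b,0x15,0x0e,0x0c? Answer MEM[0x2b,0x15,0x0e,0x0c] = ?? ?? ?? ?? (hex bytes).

MEM[0x2b,0x15,0x0e,0x0c] = 83 25 23 de

[0] 0x07->0x22 len=7 : 6b 85 c2 6f 7c 9d 25
[1] 0x1f->0x02 len=7 : 23 4c 6e 6b 85 c2 6f
[2] 0x25->0x18 len=6 : 6f 7c 9d 25 b6 ed
[3] 0x24->0x0e len=7 : c2 6f 7c 9d 25 b6 ed
[4] 0x18->0x12 len=5 : 6f 7c 9d 25 b6
[5] 0x00->0x0c len=5 : de fb 23 4c 6e
query mem[0x2b]=0x83, mem[0x15]=0x25, mem[0x0e]=0x23, mem[0x0c]=0xde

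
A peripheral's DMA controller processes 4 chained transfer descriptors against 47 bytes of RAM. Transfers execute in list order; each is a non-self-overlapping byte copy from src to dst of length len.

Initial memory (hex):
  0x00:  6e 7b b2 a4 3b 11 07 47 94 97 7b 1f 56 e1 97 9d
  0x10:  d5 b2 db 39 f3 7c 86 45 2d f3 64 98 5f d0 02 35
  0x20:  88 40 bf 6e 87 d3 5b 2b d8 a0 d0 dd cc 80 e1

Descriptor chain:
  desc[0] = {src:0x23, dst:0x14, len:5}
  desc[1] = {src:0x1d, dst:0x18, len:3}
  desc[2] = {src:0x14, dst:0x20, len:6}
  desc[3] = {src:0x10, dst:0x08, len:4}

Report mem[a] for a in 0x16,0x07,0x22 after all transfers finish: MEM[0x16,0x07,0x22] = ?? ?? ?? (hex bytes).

MEM[0x16,0x07,0x22] = d3 47 d3

  after D0: wrote 5B at 0x14 = 6e87d35b2b
  after D1: wrote 3B at 0x18 = d00235
  after D2: wrote 6B at 0x20 = 6e87d35bd002
  after D3: wrote 4B at 0x08 = d5b2db39
query mem[0x16]=0xd3, mem[0x07]=0x47, mem[0x22]=0xd3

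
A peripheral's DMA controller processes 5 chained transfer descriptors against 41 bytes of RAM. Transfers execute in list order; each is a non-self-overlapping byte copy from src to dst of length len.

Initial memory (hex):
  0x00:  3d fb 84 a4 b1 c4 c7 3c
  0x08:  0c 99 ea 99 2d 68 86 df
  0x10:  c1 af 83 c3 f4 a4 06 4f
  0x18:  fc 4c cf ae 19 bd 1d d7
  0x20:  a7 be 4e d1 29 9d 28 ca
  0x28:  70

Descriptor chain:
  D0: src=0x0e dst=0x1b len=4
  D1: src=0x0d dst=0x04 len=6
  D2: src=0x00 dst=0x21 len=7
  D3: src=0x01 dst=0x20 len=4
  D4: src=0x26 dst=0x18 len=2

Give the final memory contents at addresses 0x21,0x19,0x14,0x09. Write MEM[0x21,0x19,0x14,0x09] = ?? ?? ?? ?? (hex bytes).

MEM[0x21,0x19,0x14,0x09] = 84 df f4 83

[0] 0x0e->0x1b len=4 : 86 df c1 af
[1] 0x0d->0x04 len=6 : 68 86 df c1 af 83
[2] 0x00->0x21 len=7 : 3d fb 84 a4 68 86 df
[3] 0x01->0x20 len=4 : fb 84 a4 68
[4] 0x26->0x18 len=2 : 86 df
query mem[0x21]=0x84, mem[0x19]=0xdf, mem[0x14]=0xf4, mem[0x09]=0x83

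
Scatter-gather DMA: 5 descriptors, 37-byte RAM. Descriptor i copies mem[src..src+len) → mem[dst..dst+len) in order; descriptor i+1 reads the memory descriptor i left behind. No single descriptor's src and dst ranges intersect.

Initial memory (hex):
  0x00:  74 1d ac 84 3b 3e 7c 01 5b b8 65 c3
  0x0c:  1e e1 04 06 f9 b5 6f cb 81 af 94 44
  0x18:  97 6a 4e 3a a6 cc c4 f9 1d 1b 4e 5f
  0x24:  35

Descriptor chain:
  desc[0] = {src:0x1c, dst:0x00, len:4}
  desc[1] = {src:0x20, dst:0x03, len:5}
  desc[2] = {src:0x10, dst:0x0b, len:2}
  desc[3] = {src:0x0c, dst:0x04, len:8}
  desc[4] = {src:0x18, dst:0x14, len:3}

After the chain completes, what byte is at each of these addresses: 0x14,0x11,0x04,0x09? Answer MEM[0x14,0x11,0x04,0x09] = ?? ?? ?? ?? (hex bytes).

MEM[0x14,0x11,0x04,0x09] = 97 b5 b5 b5

[0] 0x1c->0x00 len=4 : a6 cc c4 f9
[1] 0x20->0x03 len=5 : 1d 1b 4e 5f 35
[2] 0x10->0x0b len=2 : f9 b5
[3] 0x0c->0x04 len=8 : b5 e1 04 06 f9 b5 6f cb
[4] 0x18->0x14 len=3 : 97 6a 4e
query mem[0x14]=0x97, mem[0x11]=0xb5, mem[0x04]=0xb5, mem[0x09]=0xb5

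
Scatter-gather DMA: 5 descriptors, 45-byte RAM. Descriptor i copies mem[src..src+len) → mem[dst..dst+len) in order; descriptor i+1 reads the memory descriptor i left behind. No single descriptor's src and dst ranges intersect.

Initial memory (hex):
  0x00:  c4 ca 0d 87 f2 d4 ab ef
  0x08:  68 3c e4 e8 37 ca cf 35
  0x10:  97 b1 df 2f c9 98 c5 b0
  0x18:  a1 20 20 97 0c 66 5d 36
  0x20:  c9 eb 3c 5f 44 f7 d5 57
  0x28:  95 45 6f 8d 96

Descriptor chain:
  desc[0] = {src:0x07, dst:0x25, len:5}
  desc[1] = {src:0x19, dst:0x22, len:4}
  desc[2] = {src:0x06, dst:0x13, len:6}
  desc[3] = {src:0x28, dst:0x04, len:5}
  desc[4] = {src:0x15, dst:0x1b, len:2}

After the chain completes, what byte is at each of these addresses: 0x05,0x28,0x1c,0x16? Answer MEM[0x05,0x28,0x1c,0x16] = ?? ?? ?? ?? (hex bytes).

  after D0: wrote 5B at 0x25 = ef683ce4e8
  after D1: wrote 4B at 0x22 = 2020970c
  after D2: wrote 6B at 0x13 = abef683ce4e8
  after D3: wrote 5B at 0x04 = e4e86f8d96
  after D4: wrote 2B at 0x1b = 683c
query mem[0x05]=0xe8, mem[0x28]=0xe4, mem[0x1c]=0x3c, mem[0x16]=0x3c

MEM[0x05,0x28,0x1c,0x16] = e8 e4 3c 3c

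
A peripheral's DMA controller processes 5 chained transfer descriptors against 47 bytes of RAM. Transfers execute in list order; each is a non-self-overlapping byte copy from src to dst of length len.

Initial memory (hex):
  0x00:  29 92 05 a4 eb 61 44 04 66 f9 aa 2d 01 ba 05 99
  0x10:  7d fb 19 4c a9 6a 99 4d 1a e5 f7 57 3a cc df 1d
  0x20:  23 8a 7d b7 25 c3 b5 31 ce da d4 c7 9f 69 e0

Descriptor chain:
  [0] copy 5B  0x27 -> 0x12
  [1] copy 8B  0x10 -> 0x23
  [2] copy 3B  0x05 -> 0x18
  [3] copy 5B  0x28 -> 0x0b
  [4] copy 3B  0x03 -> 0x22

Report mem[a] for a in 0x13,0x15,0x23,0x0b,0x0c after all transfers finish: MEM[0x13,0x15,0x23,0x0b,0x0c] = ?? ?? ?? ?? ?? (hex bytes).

MEM[0x13,0x15,0x23,0x0b,0x0c] = ce d4 eb d4 c7

#0 dst[0x12+5] := {0x31,0xce,0xda,0xd4,0xc7}
#1 dst[0x23+8] := {0x7d,0xfb,0x31,0xce,0xda,0xd4,0xc7,0x4d}
#2 dst[0x18+3] := {0x61,0x44,0x04}
#3 dst[0x0b+5] := {0xd4,0xc7,0x4d,0xc7,0x9f}
#4 dst[0x22+3] := {0xa4,0xeb,0x61}
query mem[0x13]=0xce, mem[0x15]=0xd4, mem[0x23]=0xeb, mem[0x0b]=0xd4, mem[0x0c]=0xc7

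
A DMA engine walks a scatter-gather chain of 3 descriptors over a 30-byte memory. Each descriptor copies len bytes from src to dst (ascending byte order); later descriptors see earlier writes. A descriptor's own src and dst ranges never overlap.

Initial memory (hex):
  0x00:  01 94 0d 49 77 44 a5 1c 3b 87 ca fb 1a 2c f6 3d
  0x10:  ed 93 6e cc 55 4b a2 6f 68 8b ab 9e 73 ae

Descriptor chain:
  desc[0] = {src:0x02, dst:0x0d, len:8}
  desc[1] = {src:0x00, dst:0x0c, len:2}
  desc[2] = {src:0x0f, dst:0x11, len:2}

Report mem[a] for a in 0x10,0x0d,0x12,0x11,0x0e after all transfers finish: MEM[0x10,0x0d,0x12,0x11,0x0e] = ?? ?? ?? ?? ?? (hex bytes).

MEM[0x10,0x0d,0x12,0x11,0x0e] = 44 94 44 77 49

D0: mem[0x0d..0x14] <- [0d 49 77 44 a5 1c 3b 87]
D1: mem[0x0c..0x0d] <- [01 94]
D2: mem[0x11..0x12] <- [77 44]
query mem[0x10]=0x44, mem[0x0d]=0x94, mem[0x12]=0x44, mem[0x11]=0x77, mem[0x0e]=0x49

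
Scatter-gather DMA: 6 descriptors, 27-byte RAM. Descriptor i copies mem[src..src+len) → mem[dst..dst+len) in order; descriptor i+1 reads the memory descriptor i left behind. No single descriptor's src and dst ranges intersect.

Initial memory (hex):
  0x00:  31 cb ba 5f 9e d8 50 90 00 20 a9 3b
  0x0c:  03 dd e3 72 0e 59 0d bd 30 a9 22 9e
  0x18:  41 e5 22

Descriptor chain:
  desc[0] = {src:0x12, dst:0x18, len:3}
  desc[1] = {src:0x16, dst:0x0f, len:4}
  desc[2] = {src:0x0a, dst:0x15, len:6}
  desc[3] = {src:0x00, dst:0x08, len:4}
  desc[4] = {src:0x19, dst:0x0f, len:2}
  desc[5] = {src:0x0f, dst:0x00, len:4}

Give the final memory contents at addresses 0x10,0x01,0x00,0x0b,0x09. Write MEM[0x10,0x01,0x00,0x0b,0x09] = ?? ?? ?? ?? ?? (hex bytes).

MEM[0x10,0x01,0x00,0x0b,0x09] = 22 22 e3 5f cb

D0: mem[0x18..0x1a] <- [0d bd 30]
D1: mem[0x0f..0x12] <- [22 9e 0d bd]
D2: mem[0x15..0x1a] <- [a9 3b 03 dd e3 22]
D3: mem[0x08..0x0b] <- [31 cb ba 5f]
D4: mem[0x0f..0x10] <- [e3 22]
D5: mem[0x00..0x03] <- [e3 22 0d bd]
query mem[0x10]=0x22, mem[0x01]=0x22, mem[0x00]=0xe3, mem[0x0b]=0x5f, mem[0x09]=0xcb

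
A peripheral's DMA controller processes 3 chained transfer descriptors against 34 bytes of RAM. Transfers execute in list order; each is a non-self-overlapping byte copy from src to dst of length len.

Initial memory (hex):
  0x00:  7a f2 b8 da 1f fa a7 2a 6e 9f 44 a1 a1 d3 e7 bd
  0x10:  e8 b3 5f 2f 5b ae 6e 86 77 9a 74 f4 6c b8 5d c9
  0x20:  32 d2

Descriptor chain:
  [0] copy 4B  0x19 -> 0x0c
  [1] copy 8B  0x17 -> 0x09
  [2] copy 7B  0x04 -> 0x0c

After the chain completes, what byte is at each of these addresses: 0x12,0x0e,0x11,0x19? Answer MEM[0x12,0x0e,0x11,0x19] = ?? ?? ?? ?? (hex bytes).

MEM[0x12,0x0e,0x11,0x19] = 77 a7 86 9a

D0: mem[0x0c..0x0f] <- [9a 74 f4 6c]
D1: mem[0x09..0x10] <- [86 77 9a 74 f4 6c b8 5d]
D2: mem[0x0c..0x12] <- [1f fa a7 2a 6e 86 77]
query mem[0x12]=0x77, mem[0x0e]=0xa7, mem[0x11]=0x86, mem[0x19]=0x9a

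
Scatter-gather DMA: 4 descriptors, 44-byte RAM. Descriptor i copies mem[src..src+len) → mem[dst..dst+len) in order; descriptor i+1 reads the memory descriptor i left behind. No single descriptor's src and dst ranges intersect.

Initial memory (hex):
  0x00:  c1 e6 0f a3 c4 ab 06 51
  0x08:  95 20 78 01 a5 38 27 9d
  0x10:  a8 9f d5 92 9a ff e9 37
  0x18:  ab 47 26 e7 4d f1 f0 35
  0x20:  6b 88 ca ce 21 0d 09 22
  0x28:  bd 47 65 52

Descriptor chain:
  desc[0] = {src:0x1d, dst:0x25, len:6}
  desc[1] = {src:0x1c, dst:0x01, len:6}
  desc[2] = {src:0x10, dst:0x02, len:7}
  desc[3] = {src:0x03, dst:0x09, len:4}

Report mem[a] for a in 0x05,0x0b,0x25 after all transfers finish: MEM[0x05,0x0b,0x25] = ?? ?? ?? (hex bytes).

MEM[0x05,0x0b,0x25] = 92 92 f1

D0: mem[0x25..0x2a] <- [f1 f0 35 6b 88 ca]
D1: mem[0x01..0x06] <- [4d f1 f0 35 6b 88]
D2: mem[0x02..0x08] <- [a8 9f d5 92 9a ff e9]
D3: mem[0x09..0x0c] <- [9f d5 92 9a]
query mem[0x05]=0x92, mem[0x0b]=0x92, mem[0x25]=0xf1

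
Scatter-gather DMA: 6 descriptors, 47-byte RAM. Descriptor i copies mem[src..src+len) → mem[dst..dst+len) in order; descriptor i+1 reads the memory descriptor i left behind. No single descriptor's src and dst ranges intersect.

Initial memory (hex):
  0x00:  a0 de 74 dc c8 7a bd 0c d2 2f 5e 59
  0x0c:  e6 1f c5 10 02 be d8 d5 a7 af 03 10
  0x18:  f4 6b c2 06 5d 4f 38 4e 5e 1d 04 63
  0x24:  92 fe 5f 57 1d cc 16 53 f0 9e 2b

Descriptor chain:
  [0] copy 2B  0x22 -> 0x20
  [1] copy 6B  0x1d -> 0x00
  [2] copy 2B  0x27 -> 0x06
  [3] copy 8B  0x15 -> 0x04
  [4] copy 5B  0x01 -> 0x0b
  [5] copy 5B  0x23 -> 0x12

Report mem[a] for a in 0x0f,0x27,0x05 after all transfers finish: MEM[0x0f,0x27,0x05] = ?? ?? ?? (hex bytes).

MEM[0x0f,0x27,0x05] = 03 57 03

[0] 0x22->0x20 len=2 : 04 63
[1] 0x1d->0x00 len=6 : 4f 38 4e 04 63 04
[2] 0x27->0x06 len=2 : 57 1d
[3] 0x15->0x04 len=8 : af 03 10 f4 6b c2 06 5d
[4] 0x01->0x0b len=5 : 38 4e 04 af 03
[5] 0x23->0x12 len=5 : 63 92 fe 5f 57
query mem[0x0f]=0x03, mem[0x27]=0x57, mem[0x05]=0x03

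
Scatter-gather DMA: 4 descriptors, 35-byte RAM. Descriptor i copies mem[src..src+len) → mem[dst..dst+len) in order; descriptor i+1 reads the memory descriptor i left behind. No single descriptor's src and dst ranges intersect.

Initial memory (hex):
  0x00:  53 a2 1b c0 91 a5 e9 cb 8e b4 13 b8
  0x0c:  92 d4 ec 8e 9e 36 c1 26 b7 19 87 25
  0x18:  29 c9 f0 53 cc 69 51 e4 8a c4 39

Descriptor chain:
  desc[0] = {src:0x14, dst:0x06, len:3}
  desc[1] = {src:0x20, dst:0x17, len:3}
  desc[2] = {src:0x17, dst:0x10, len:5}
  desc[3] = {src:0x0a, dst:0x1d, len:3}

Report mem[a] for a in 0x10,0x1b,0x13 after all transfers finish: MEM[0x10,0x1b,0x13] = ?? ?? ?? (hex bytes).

D0: mem[0x06..0x08] <- [b7 19 87]
D1: mem[0x17..0x19] <- [8a c4 39]
D2: mem[0x10..0x14] <- [8a c4 39 f0 53]
D3: mem[0x1d..0x1f] <- [13 b8 92]
query mem[0x10]=0x8a, mem[0x1b]=0x53, mem[0x13]=0xf0

MEM[0x10,0x1b,0x13] = 8a 53 f0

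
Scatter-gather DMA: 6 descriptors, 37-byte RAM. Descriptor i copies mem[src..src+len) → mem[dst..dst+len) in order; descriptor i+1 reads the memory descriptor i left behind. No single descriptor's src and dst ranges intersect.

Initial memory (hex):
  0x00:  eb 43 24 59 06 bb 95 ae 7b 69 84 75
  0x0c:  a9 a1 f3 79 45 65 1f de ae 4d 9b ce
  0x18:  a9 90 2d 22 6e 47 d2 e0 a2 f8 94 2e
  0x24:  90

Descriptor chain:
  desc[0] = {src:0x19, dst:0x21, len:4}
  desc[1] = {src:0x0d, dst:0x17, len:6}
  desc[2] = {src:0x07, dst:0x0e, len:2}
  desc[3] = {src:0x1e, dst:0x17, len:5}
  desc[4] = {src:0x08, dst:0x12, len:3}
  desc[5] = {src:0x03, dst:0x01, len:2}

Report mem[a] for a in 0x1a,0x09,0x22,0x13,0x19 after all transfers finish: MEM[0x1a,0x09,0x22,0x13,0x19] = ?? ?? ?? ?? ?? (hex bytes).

MEM[0x1a,0x09,0x22,0x13,0x19] = 90 69 2d 69 a2

#0 dst[0x21+4] := {0x90,0x2d,0x22,0x6e}
#1 dst[0x17+6] := {0xa1,0xf3,0x79,0x45,0x65,0x1f}
#2 dst[0x0e+2] := {0xae,0x7b}
#3 dst[0x17+5] := {0xd2,0xe0,0xa2,0x90,0x2d}
#4 dst[0x12+3] := {0x7b,0x69,0x84}
#5 dst[0x01+2] := {0x59,0x06}
query mem[0x1a]=0x90, mem[0x09]=0x69, mem[0x22]=0x2d, mem[0x13]=0x69, mem[0x19]=0xa2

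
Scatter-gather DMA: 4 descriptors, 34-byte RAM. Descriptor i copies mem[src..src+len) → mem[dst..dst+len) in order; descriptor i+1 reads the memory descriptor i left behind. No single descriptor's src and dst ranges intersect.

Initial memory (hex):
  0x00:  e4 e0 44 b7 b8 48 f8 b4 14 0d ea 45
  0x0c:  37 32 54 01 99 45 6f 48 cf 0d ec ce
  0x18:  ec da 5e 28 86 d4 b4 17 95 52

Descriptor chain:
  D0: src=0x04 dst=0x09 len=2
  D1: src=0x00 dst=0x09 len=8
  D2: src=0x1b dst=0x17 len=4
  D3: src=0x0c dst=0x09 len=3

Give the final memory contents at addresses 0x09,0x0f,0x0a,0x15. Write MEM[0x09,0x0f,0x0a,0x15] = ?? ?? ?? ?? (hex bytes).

[0] 0x04->0x09 len=2 : b8 48
[1] 0x00->0x09 len=8 : e4 e0 44 b7 b8 48 f8 b4
[2] 0x1b->0x17 len=4 : 28 86 d4 b4
[3] 0x0c->0x09 len=3 : b7 b8 48
query mem[0x09]=0xb7, mem[0x0f]=0xf8, mem[0x0a]=0xb8, mem[0x15]=0x0d

MEM[0x09,0x0f,0x0a,0x15] = b7 f8 b8 0d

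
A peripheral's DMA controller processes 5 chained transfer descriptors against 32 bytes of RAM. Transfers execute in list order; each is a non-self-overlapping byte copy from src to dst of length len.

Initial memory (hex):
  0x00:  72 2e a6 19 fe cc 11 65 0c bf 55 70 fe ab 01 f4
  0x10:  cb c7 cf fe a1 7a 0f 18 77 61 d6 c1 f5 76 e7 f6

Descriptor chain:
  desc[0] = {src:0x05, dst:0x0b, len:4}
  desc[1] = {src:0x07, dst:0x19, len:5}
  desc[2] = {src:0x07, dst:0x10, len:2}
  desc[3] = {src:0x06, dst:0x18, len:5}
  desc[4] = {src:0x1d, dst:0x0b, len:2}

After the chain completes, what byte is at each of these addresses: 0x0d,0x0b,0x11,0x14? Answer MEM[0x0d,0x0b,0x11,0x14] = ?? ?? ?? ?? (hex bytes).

#0 dst[0x0b+4] := {0xcc,0x11,0x65,0x0c}
#1 dst[0x19+5] := {0x65,0x0c,0xbf,0x55,0xcc}
#2 dst[0x10+2] := {0x65,0x0c}
#3 dst[0x18+5] := {0x11,0x65,0x0c,0xbf,0x55}
#4 dst[0x0b+2] := {0xcc,0xe7}
query mem[0x0d]=0x65, mem[0x0b]=0xcc, mem[0x11]=0x0c, mem[0x14]=0xa1

MEM[0x0d,0x0b,0x11,0x14] = 65 cc 0c a1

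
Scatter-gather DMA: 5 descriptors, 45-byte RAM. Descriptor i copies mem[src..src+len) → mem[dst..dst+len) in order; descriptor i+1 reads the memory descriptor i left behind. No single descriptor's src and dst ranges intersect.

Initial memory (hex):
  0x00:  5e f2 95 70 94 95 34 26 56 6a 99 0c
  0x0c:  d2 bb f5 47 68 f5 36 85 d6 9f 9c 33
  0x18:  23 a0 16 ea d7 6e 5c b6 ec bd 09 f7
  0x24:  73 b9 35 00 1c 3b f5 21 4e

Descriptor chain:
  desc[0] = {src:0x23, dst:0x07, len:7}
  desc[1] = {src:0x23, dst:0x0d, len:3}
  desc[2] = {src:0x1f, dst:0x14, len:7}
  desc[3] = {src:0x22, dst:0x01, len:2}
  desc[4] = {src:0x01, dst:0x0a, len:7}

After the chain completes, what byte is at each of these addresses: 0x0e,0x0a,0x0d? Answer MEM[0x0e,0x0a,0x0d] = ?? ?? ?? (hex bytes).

#0 dst[0x07+7] := {0xf7,0x73,0xb9,0x35,0x00,0x1c,0x3b}
#1 dst[0x0d+3] := {0xf7,0x73,0xb9}
#2 dst[0x14+7] := {0xb6,0xec,0xbd,0x09,0xf7,0x73,0xb9}
#3 dst[0x01+2] := {0x09,0xf7}
#4 dst[0x0a+7] := {0x09,0xf7,0x70,0x94,0x95,0x34,0xf7}
query mem[0x0e]=0x95, mem[0x0a]=0x09, mem[0x0d]=0x94

MEM[0x0e,0x0a,0x0d] = 95 09 94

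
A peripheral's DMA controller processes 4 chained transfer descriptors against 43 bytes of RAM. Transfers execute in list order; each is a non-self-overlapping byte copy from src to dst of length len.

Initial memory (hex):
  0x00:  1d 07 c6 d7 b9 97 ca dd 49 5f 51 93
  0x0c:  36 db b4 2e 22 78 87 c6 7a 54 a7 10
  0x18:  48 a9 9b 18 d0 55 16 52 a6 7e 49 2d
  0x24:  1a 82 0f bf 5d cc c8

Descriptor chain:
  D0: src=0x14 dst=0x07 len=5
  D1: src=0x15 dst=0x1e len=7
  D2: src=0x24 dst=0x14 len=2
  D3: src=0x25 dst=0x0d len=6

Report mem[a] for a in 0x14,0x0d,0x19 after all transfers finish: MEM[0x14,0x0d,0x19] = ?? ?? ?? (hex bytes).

MEM[0x14,0x0d,0x19] = 18 82 a9

  after D0: wrote 5B at 0x07 = 7a54a71048
  after D1: wrote 7B at 0x1e = 54a71048a99b18
  after D2: wrote 2B at 0x14 = 1882
  after D3: wrote 6B at 0x0d = 820fbf5dccc8
query mem[0x14]=0x18, mem[0x0d]=0x82, mem[0x19]=0xa9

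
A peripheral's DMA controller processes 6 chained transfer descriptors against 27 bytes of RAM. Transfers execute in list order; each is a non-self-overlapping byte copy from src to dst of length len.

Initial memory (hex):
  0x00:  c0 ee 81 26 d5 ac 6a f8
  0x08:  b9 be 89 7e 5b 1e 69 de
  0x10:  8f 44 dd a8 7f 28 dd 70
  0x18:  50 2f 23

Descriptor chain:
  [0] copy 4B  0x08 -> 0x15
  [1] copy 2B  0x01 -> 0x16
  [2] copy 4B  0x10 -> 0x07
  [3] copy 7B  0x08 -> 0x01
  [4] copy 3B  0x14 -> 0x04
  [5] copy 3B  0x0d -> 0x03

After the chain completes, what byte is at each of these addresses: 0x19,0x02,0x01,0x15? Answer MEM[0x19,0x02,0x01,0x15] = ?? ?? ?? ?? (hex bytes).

MEM[0x19,0x02,0x01,0x15] = 2f dd 44 b9

#0 dst[0x15+4] := {0xb9,0xbe,0x89,0x7e}
#1 dst[0x16+2] := {0xee,0x81}
#2 dst[0x07+4] := {0x8f,0x44,0xdd,0xa8}
#3 dst[0x01+7] := {0x44,0xdd,0xa8,0x7e,0x5b,0x1e,0x69}
#4 dst[0x04+3] := {0x7f,0xb9,0xee}
#5 dst[0x03+3] := {0x1e,0x69,0xde}
query mem[0x19]=0x2f, mem[0x02]=0xdd, mem[0x01]=0x44, mem[0x15]=0xb9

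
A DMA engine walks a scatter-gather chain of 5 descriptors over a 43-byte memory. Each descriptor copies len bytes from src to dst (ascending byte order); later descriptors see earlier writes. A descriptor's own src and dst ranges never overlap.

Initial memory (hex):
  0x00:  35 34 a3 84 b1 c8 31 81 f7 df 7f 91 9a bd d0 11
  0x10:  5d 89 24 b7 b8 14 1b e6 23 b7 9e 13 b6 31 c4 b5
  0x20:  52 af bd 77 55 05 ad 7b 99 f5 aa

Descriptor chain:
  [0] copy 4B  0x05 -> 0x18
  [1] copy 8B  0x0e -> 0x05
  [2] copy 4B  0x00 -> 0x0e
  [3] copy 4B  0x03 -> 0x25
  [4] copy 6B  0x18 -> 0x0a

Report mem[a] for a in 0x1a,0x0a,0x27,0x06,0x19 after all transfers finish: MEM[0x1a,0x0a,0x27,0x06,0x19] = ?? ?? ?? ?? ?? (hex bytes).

  after D0: wrote 4B at 0x18 = c83181f7
  after D1: wrote 8B at 0x05 = d0115d8924b7b814
  after D2: wrote 4B at 0x0e = 3534a384
  after D3: wrote 4B at 0x25 = 84b1d011
  after D4: wrote 6B at 0x0a = c83181f7b631
query mem[0x1a]=0x81, mem[0x0a]=0xc8, mem[0x27]=0xd0, mem[0x06]=0x11, mem[0x19]=0x31

MEM[0x1a,0x0a,0x27,0x06,0x19] = 81 c8 d0 11 31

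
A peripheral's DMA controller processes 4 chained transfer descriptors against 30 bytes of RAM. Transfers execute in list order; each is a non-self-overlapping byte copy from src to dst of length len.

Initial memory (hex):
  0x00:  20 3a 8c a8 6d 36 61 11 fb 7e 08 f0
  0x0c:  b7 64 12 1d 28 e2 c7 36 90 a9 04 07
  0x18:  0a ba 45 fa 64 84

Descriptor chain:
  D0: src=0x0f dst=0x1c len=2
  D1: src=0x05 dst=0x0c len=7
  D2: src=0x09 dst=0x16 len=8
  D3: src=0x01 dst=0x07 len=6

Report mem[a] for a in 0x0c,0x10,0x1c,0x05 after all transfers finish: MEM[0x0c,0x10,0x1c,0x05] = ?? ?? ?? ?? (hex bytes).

MEM[0x0c,0x10,0x1c,0x05] = 61 7e fb 36

D0: mem[0x1c..0x1d] <- [1d 28]
D1: mem[0x0c..0x12] <- [36 61 11 fb 7e 08 f0]
D2: mem[0x16..0x1d] <- [7e 08 f0 36 61 11 fb 7e]
D3: mem[0x07..0x0c] <- [3a 8c a8 6d 36 61]
query mem[0x0c]=0x61, mem[0x10]=0x7e, mem[0x1c]=0xfb, mem[0x05]=0x36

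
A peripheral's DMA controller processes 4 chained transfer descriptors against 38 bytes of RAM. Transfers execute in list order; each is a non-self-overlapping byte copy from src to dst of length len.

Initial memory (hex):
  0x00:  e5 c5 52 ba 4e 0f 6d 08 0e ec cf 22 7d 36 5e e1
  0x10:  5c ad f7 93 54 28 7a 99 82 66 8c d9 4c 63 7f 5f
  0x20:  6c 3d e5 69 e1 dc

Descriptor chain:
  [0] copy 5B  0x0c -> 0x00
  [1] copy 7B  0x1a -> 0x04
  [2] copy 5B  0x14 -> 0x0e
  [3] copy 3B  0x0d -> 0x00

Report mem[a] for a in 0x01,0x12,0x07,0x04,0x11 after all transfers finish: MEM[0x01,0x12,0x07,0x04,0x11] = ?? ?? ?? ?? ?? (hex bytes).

MEM[0x01,0x12,0x07,0x04,0x11] = 54 82 63 8c 99

  after D0: wrote 5B at 0x00 = 7d365ee15c
  after D1: wrote 7B at 0x04 = 8cd94c637f5f6c
  after D2: wrote 5B at 0x0e = 54287a9982
  after D3: wrote 3B at 0x00 = 365428
query mem[0x01]=0x54, mem[0x12]=0x82, mem[0x07]=0x63, mem[0x04]=0x8c, mem[0x11]=0x99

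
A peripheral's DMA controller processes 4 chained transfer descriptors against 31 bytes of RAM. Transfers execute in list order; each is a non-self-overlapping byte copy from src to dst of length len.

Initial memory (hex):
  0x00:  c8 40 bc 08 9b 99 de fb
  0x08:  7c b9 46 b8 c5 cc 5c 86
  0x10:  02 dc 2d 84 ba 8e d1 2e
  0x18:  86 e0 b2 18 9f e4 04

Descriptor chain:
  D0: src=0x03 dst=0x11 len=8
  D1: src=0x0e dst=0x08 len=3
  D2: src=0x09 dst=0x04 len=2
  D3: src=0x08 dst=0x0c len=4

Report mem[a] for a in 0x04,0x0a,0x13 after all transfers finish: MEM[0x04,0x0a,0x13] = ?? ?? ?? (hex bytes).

MEM[0x04,0x0a,0x13] = 86 02 99

  after D0: wrote 8B at 0x11 = 089b99defb7cb946
  after D1: wrote 3B at 0x08 = 5c8602
  after D2: wrote 2B at 0x04 = 8602
  after D3: wrote 4B at 0x0c = 5c8602b8
query mem[0x04]=0x86, mem[0x0a]=0x02, mem[0x13]=0x99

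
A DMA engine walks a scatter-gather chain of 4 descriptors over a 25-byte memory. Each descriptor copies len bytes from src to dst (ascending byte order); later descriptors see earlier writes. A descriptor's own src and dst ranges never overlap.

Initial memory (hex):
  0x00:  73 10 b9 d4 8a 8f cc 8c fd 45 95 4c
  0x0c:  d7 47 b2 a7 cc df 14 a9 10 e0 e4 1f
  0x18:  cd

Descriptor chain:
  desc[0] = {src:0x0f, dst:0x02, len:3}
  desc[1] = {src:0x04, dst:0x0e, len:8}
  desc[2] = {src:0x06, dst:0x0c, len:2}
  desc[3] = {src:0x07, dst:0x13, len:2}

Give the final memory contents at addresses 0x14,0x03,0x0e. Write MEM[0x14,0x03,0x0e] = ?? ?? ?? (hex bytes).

MEM[0x14,0x03,0x0e] = fd cc df

D0: mem[0x02..0x04] <- [a7 cc df]
D1: mem[0x0e..0x15] <- [df 8f cc 8c fd 45 95 4c]
D2: mem[0x0c..0x0d] <- [cc 8c]
D3: mem[0x13..0x14] <- [8c fd]
query mem[0x14]=0xfd, mem[0x03]=0xcc, mem[0x0e]=0xdf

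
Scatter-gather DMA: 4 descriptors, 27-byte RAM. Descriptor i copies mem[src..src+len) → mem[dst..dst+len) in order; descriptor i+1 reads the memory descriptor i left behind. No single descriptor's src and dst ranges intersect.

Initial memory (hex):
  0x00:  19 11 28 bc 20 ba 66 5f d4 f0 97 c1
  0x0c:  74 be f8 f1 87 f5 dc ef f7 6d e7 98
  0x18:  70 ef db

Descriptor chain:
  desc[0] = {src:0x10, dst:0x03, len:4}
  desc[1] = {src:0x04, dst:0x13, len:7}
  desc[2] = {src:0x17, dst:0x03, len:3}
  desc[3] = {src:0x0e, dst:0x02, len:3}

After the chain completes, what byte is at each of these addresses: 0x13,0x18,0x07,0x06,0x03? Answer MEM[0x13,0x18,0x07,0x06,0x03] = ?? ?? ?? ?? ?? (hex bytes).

[0] 0x10->0x03 len=4 : 87 f5 dc ef
[1] 0x04->0x13 len=7 : f5 dc ef 5f d4 f0 97
[2] 0x17->0x03 len=3 : d4 f0 97
[3] 0x0e->0x02 len=3 : f8 f1 87
query mem[0x13]=0xf5, mem[0x18]=0xf0, mem[0x07]=0x5f, mem[0x06]=0xef, mem[0x03]=0xf1

MEM[0x13,0x18,0x07,0x06,0x03] = f5 f0 5f ef f1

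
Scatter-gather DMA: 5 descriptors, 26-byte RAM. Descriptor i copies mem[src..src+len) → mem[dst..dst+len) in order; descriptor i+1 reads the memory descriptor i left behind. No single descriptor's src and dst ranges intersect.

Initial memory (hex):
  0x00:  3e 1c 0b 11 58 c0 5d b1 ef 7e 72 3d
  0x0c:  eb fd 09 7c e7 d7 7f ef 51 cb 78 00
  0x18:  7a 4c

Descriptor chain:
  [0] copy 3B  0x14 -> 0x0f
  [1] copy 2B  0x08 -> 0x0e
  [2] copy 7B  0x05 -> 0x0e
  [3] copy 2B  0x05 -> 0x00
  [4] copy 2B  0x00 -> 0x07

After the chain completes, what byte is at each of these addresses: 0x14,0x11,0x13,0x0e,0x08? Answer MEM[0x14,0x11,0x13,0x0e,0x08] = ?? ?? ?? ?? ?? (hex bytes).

  after D0: wrote 3B at 0x0f = 51cb78
  after D1: wrote 2B at 0x0e = ef7e
  after D2: wrote 7B at 0x0e = c05db1ef7e723d
  after D3: wrote 2B at 0x00 = c05d
  after D4: wrote 2B at 0x07 = c05d
query mem[0x14]=0x3d, mem[0x11]=0xef, mem[0x13]=0x72, mem[0x0e]=0xc0, mem[0x08]=0x5d

MEM[0x14,0x11,0x13,0x0e,0x08] = 3d ef 72 c0 5d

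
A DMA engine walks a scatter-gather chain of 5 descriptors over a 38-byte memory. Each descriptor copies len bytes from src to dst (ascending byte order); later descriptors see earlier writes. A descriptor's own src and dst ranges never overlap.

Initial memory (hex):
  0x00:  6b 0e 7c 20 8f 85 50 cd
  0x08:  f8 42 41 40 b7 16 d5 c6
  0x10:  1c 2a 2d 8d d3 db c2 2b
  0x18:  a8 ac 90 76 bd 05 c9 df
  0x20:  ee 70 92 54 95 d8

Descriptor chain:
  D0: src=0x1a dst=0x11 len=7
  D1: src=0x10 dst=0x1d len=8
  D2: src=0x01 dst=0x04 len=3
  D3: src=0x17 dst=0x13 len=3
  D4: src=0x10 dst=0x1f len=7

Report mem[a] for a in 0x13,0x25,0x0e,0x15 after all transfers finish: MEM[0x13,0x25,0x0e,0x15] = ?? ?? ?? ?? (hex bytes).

[0] 0x1a->0x11 len=7 : 90 76 bd 05 c9 df ee
[1] 0x10->0x1d len=8 : 1c 90 76 bd 05 c9 df ee
[2] 0x01->0x04 len=3 : 0e 7c 20
[3] 0x17->0x13 len=3 : ee a8 ac
[4] 0x10->0x1f len=7 : 1c 90 76 ee a8 ac df
query mem[0x13]=0xee, mem[0x25]=0xdf, mem[0x0e]=0xd5, mem[0x15]=0xac

MEM[0x13,0x25,0x0e,0x15] = ee df d5 ac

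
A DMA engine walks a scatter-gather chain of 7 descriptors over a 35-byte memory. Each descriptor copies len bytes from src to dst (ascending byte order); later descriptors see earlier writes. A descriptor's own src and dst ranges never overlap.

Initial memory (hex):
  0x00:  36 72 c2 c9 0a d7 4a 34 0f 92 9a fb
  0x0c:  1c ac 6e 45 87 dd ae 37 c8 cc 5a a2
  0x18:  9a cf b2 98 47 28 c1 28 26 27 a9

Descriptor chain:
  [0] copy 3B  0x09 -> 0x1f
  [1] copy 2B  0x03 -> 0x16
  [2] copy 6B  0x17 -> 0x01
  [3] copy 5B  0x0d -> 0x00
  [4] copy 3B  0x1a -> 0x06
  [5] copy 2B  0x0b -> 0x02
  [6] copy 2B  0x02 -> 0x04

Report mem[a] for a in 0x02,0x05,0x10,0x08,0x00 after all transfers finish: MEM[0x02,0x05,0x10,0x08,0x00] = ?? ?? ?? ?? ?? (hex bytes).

#0 dst[0x1f+3] := {0x92,0x9a,0xfb}
#1 dst[0x16+2] := {0xc9,0x0a}
#2 dst[0x01+6] := {0x0a,0x9a,0xcf,0xb2,0x98,0x47}
#3 dst[0x00+5] := {0xac,0x6e,0x45,0x87,0xdd}
#4 dst[0x06+3] := {0xb2,0x98,0x47}
#5 dst[0x02+2] := {0xfb,0x1c}
#6 dst[0x04+2] := {0xfb,0x1c}
query mem[0x02]=0xfb, mem[0x05]=0x1c, mem[0x10]=0x87, mem[0x08]=0x47, mem[0x00]=0xac

MEM[0x02,0x05,0x10,0x08,0x00] = fb 1c 87 47 ac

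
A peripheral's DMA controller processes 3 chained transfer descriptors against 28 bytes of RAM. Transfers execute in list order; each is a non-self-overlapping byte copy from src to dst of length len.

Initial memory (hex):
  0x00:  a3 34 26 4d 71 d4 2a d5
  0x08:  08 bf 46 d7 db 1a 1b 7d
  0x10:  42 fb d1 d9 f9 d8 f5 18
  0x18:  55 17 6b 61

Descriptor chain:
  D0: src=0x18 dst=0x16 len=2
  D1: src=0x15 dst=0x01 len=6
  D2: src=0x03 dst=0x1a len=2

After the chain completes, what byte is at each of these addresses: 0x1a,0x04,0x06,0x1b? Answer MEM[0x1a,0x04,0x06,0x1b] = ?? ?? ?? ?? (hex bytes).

MEM[0x1a,0x04,0x06,0x1b] = 17 55 6b 55

  after D0: wrote 2B at 0x16 = 5517
  after D1: wrote 6B at 0x01 = d8551755176b
  after D2: wrote 2B at 0x1a = 1755
query mem[0x1a]=0x17, mem[0x04]=0x55, mem[0x06]=0x6b, mem[0x1b]=0x55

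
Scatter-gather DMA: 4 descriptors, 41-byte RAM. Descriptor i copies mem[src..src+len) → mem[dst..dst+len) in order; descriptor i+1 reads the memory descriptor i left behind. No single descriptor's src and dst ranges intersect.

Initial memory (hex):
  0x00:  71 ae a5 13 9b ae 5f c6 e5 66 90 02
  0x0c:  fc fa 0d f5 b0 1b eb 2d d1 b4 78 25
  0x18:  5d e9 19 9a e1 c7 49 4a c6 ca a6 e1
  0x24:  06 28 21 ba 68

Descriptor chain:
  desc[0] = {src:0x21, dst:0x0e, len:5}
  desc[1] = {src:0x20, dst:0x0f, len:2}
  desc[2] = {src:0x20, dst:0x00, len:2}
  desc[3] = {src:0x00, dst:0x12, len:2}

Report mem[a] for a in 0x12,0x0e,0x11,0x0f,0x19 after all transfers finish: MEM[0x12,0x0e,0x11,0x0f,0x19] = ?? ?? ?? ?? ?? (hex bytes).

MEM[0x12,0x0e,0x11,0x0f,0x19] = c6 ca 06 c6 e9

  after D0: wrote 5B at 0x0e = caa6e10628
  after D1: wrote 2B at 0x0f = c6ca
  after D2: wrote 2B at 0x00 = c6ca
  after D3: wrote 2B at 0x12 = c6ca
query mem[0x12]=0xc6, mem[0x0e]=0xca, mem[0x11]=0x06, mem[0x0f]=0xc6, mem[0x19]=0xe9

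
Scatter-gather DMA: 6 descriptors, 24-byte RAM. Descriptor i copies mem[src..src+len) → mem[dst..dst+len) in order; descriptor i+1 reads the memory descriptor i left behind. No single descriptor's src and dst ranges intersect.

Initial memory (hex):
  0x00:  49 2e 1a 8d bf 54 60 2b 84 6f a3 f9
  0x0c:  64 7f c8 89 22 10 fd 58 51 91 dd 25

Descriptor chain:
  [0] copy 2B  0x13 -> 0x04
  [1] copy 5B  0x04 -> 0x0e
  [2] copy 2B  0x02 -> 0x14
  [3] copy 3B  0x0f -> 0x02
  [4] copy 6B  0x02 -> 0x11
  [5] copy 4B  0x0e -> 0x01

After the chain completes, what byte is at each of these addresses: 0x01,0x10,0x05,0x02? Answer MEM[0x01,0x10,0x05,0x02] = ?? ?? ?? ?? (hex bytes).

MEM[0x01,0x10,0x05,0x02] = 58 60 51 51

[0] 0x13->0x04 len=2 : 58 51
[1] 0x04->0x0e len=5 : 58 51 60 2b 84
[2] 0x02->0x14 len=2 : 1a 8d
[3] 0x0f->0x02 len=3 : 51 60 2b
[4] 0x02->0x11 len=6 : 51 60 2b 51 60 2b
[5] 0x0e->0x01 len=4 : 58 51 60 51
query mem[0x01]=0x58, mem[0x10]=0x60, mem[0x05]=0x51, mem[0x02]=0x51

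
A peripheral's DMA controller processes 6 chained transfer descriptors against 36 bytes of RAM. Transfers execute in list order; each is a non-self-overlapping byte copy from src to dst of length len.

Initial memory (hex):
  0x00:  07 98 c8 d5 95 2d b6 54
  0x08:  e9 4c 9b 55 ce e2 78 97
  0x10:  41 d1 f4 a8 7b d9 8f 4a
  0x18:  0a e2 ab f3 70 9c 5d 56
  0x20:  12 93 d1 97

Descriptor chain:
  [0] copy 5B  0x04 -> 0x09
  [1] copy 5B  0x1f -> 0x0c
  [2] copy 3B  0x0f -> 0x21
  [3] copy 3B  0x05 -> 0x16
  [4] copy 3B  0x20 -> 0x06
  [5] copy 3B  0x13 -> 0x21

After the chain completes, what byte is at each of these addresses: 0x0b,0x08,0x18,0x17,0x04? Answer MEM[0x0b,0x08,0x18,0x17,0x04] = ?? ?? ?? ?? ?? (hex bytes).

  after D0: wrote 5B at 0x09 = 952db654e9
  after D1: wrote 5B at 0x0c = 561293d197
  after D2: wrote 3B at 0x21 = d197d1
  after D3: wrote 3B at 0x16 = 2db654
  after D4: wrote 3B at 0x06 = 12d197
  after D5: wrote 3B at 0x21 = a87bd9
query mem[0x0b]=0xb6, mem[0x08]=0x97, mem[0x18]=0x54, mem[0x17]=0xb6, mem[0x04]=0x95

MEM[0x0b,0x08,0x18,0x17,0x04] = b6 97 54 b6 95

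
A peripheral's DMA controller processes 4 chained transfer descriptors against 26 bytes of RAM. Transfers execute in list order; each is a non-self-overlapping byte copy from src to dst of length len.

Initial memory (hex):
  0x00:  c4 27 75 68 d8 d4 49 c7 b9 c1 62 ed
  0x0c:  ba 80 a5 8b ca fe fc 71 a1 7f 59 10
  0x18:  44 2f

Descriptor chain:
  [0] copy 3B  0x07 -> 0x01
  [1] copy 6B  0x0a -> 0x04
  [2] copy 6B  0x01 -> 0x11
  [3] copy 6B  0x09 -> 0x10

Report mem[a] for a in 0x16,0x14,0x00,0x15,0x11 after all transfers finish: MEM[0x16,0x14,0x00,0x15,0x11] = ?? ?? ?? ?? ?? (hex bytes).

#0 dst[0x01+3] := {0xc7,0xb9,0xc1}
#1 dst[0x04+6] := {0x62,0xed,0xba,0x80,0xa5,0x8b}
#2 dst[0x11+6] := {0xc7,0xb9,0xc1,0x62,0xed,0xba}
#3 dst[0x10+6] := {0x8b,0x62,0xed,0xba,0x80,0xa5}
query mem[0x16]=0xba, mem[0x14]=0x80, mem[0x00]=0xc4, mem[0x15]=0xa5, mem[0x11]=0x62

MEM[0x16,0x14,0x00,0x15,0x11] = ba 80 c4 a5 62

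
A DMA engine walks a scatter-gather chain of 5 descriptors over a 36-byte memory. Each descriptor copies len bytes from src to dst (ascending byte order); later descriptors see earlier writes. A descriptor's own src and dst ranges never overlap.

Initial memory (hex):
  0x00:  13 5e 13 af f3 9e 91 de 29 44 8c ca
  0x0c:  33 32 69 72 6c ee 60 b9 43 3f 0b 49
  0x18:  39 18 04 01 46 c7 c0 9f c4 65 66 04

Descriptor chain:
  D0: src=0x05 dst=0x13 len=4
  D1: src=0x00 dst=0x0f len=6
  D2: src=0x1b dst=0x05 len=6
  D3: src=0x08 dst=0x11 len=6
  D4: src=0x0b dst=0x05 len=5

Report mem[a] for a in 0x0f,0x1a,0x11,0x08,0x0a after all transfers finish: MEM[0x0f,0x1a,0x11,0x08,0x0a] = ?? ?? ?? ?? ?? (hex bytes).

  after D0: wrote 4B at 0x13 = 9e91de29
  after D1: wrote 6B at 0x0f = 135e13aff39e
  after D2: wrote 6B at 0x05 = 0146c7c09fc4
  after D3: wrote 6B at 0x11 = c09fc4ca3332
  after D4: wrote 5B at 0x05 = ca33326913
query mem[0x0f]=0x13, mem[0x1a]=0x04, mem[0x11]=0xc0, mem[0x08]=0x69, mem[0x0a]=0xc4

MEM[0x0f,0x1a,0x11,0x08,0x0a] = 13 04 c0 69 c4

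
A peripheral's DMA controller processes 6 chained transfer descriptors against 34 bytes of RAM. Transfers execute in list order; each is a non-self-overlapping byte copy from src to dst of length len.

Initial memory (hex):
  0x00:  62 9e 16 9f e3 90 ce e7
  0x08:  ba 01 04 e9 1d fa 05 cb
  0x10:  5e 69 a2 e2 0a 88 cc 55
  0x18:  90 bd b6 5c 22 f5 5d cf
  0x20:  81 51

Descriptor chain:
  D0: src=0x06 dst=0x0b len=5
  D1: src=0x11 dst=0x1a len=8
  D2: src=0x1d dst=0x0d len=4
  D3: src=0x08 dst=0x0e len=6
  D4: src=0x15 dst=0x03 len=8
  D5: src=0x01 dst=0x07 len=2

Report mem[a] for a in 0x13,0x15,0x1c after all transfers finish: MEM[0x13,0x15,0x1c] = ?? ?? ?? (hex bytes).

MEM[0x13,0x15,0x1c] = 0a 88 e2

[0] 0x06->0x0b len=5 : ce e7 ba 01 04
[1] 0x11->0x1a len=8 : 69 a2 e2 0a 88 cc 55 90
[2] 0x1d->0x0d len=4 : 0a 88 cc 55
[3] 0x08->0x0e len=6 : ba 01 04 ce e7 0a
[4] 0x15->0x03 len=8 : 88 cc 55 90 bd 69 a2 e2
[5] 0x01->0x07 len=2 : 9e 16
query mem[0x13]=0x0a, mem[0x15]=0x88, mem[0x1c]=0xe2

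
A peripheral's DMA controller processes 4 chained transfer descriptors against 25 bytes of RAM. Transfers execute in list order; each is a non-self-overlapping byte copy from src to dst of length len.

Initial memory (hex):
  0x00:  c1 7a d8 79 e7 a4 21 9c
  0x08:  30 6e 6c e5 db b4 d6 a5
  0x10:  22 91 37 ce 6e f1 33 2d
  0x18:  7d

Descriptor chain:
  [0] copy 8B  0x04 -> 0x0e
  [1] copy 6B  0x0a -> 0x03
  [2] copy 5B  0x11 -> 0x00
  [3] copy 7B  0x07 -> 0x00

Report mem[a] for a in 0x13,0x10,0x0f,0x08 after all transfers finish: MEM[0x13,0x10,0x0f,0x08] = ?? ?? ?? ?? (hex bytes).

[0] 0x04->0x0e len=8 : e7 a4 21 9c 30 6e 6c e5
[1] 0x0a->0x03 len=6 : 6c e5 db b4 e7 a4
[2] 0x11->0x00 len=5 : 9c 30 6e 6c e5
[3] 0x07->0x00 len=7 : e7 a4 6e 6c e5 db b4
query mem[0x13]=0x6e, mem[0x10]=0x21, mem[0x0f]=0xa4, mem[0x08]=0xa4

MEM[0x13,0x10,0x0f,0x08] = 6e 21 a4 a4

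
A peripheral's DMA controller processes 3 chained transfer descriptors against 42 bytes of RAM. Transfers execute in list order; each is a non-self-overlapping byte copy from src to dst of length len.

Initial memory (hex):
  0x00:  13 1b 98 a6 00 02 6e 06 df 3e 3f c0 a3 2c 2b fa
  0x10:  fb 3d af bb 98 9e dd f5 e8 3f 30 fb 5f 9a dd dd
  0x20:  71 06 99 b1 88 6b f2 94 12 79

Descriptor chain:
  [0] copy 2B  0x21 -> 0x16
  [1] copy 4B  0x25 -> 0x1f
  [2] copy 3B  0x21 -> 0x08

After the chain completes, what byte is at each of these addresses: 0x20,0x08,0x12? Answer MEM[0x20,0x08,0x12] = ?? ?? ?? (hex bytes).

#0 dst[0x16+2] := {0x06,0x99}
#1 dst[0x1f+4] := {0x6b,0xf2,0x94,0x12}
#2 dst[0x08+3] := {0x94,0x12,0xb1}
query mem[0x20]=0xf2, mem[0x08]=0x94, mem[0x12]=0xaf

MEM[0x20,0x08,0x12] = f2 94 af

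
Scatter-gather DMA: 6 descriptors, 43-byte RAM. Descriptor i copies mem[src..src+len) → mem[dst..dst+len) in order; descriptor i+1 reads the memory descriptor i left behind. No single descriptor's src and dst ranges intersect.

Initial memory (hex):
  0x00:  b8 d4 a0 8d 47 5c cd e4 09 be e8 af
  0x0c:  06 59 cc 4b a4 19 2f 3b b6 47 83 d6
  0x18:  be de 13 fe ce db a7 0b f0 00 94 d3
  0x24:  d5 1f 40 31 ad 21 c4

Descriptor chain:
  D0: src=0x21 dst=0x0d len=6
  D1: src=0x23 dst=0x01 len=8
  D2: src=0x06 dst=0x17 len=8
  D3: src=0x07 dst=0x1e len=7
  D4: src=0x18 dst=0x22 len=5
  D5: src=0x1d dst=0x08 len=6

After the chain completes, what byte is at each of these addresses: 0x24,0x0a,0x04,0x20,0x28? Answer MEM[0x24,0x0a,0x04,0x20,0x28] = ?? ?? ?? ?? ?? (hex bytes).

MEM[0x24,0x0a,0x04,0x20,0x28] = be c4 40 be ad

  after D0: wrote 6B at 0x0d = 0094d3d51f40
  after D1: wrote 8B at 0x01 = d3d51f4031ad21c4
  after D2: wrote 8B at 0x17 = ad21c4bee8af0600
  after D3: wrote 7B at 0x1e = 21c4bee8af0600
  after D4: wrote 5B at 0x22 = 21c4bee8af
  after D5: wrote 6B at 0x08 = 0621c4bee821
query mem[0x24]=0xbe, mem[0x0a]=0xc4, mem[0x04]=0x40, mem[0x20]=0xbe, mem[0x28]=0xad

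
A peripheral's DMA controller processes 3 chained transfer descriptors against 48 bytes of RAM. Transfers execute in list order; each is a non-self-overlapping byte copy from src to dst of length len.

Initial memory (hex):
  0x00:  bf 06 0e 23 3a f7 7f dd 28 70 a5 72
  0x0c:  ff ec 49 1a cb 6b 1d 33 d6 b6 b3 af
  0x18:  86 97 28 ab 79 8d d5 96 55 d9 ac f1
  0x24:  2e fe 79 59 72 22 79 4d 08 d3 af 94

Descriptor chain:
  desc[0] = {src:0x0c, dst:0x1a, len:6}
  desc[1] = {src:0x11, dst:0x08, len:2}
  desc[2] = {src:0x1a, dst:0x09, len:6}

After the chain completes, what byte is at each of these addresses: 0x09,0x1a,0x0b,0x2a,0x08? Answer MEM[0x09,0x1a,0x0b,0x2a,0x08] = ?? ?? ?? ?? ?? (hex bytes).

D0: mem[0x1a..0x1f] <- [ff ec 49 1a cb 6b]
D1: mem[0x08..0x09] <- [6b 1d]
D2: mem[0x09..0x0e] <- [ff ec 49 1a cb 6b]
query mem[0x09]=0xff, mem[0x1a]=0xff, mem[0x0b]=0x49, mem[0x2a]=0x79, mem[0x08]=0x6b

MEM[0x09,0x1a,0x0b,0x2a,0x08] = ff ff 49 79 6b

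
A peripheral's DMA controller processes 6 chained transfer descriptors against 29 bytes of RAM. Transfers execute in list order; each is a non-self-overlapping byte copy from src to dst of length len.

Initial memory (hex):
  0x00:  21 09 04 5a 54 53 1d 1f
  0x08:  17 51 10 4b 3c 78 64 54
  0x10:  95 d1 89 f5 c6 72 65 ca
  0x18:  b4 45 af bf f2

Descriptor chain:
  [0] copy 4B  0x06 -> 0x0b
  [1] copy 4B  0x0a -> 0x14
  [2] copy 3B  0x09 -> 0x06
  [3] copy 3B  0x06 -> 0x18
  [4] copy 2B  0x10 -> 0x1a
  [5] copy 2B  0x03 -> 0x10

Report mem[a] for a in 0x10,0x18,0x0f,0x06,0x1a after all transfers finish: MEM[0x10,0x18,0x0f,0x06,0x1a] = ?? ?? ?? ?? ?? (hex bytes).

MEM[0x10,0x18,0x0f,0x06,0x1a] = 5a 51 54 51 95

[0] 0x06->0x0b len=4 : 1d 1f 17 51
[1] 0x0a->0x14 len=4 : 10 1d 1f 17
[2] 0x09->0x06 len=3 : 51 10 1d
[3] 0x06->0x18 len=3 : 51 10 1d
[4] 0x10->0x1a len=2 : 95 d1
[5] 0x03->0x10 len=2 : 5a 54
query mem[0x10]=0x5a, mem[0x18]=0x51, mem[0x0f]=0x54, mem[0x06]=0x51, mem[0x1a]=0x95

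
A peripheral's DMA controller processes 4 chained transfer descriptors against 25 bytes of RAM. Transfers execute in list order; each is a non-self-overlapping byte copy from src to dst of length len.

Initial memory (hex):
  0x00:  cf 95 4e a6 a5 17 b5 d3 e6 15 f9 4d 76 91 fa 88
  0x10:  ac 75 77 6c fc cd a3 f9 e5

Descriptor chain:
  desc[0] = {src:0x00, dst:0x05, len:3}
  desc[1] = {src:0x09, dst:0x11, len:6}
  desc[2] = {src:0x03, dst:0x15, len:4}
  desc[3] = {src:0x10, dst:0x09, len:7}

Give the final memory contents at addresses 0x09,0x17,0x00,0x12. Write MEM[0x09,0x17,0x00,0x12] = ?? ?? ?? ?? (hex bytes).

#0 dst[0x05+3] := {0xcf,0x95,0x4e}
#1 dst[0x11+6] := {0x15,0xf9,0x4d,0x76,0x91,0xfa}
#2 dst[0x15+4] := {0xa6,0xa5,0xcf,0x95}
#3 dst[0x09+7] := {0xac,0x15,0xf9,0x4d,0x76,0xa6,0xa5}
query mem[0x09]=0xac, mem[0x17]=0xcf, mem[0x00]=0xcf, mem[0x12]=0xf9

MEM[0x09,0x17,0x00,0x12] = ac cf cf f9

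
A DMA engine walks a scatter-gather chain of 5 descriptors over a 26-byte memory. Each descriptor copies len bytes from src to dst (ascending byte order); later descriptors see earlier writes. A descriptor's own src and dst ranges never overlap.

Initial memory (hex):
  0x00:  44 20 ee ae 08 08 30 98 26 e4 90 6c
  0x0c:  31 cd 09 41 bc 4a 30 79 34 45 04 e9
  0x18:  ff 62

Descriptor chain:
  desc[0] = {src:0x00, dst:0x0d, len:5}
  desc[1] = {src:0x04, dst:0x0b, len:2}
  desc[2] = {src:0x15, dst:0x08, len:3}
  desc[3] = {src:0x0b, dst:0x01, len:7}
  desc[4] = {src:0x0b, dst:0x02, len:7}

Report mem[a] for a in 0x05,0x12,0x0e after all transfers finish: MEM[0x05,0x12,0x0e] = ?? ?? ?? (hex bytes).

MEM[0x05,0x12,0x0e] = 20 30 20

[0] 0x00->0x0d len=5 : 44 20 ee ae 08
[1] 0x04->0x0b len=2 : 08 08
[2] 0x15->0x08 len=3 : 45 04 e9
[3] 0x0b->0x01 len=7 : 08 08 44 20 ee ae 08
[4] 0x0b->0x02 len=7 : 08 08 44 20 ee ae 08
query mem[0x05]=0x20, mem[0x12]=0x30, mem[0x0e]=0x20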